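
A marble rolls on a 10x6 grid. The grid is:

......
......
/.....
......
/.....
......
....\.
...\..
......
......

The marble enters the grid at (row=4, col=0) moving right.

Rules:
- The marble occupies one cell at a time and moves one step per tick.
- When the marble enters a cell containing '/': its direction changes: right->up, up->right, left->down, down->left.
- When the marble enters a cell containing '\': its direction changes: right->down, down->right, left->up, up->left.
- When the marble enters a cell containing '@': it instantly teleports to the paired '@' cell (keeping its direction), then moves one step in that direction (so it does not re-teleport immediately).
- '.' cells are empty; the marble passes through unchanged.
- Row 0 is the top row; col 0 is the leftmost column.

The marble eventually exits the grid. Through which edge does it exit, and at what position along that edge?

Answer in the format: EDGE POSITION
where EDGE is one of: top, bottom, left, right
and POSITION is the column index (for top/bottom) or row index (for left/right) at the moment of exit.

Step 1: enter (4,0), '/' deflects right->up, move up to (3,0)
Step 2: enter (3,0), '.' pass, move up to (2,0)
Step 3: enter (2,0), '/' deflects up->right, move right to (2,1)
Step 4: enter (2,1), '.' pass, move right to (2,2)
Step 5: enter (2,2), '.' pass, move right to (2,3)
Step 6: enter (2,3), '.' pass, move right to (2,4)
Step 7: enter (2,4), '.' pass, move right to (2,5)
Step 8: enter (2,5), '.' pass, move right to (2,6)
Step 9: at (2,6) — EXIT via right edge, pos 2

Answer: right 2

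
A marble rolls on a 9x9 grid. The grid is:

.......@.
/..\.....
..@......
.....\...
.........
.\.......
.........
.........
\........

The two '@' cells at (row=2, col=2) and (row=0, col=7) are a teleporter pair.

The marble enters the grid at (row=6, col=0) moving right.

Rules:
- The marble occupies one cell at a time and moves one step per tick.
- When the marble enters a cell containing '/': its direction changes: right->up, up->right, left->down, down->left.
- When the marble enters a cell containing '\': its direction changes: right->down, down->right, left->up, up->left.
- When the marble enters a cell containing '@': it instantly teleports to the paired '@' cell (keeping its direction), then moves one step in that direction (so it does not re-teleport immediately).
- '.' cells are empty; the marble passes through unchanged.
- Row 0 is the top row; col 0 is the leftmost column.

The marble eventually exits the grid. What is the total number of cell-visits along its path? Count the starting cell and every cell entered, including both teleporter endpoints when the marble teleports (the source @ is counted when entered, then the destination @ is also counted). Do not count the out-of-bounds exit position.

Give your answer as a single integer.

Step 1: enter (6,0), '.' pass, move right to (6,1)
Step 2: enter (6,1), '.' pass, move right to (6,2)
Step 3: enter (6,2), '.' pass, move right to (6,3)
Step 4: enter (6,3), '.' pass, move right to (6,4)
Step 5: enter (6,4), '.' pass, move right to (6,5)
Step 6: enter (6,5), '.' pass, move right to (6,6)
Step 7: enter (6,6), '.' pass, move right to (6,7)
Step 8: enter (6,7), '.' pass, move right to (6,8)
Step 9: enter (6,8), '.' pass, move right to (6,9)
Step 10: at (6,9) — EXIT via right edge, pos 6
Path length (cell visits): 9

Answer: 9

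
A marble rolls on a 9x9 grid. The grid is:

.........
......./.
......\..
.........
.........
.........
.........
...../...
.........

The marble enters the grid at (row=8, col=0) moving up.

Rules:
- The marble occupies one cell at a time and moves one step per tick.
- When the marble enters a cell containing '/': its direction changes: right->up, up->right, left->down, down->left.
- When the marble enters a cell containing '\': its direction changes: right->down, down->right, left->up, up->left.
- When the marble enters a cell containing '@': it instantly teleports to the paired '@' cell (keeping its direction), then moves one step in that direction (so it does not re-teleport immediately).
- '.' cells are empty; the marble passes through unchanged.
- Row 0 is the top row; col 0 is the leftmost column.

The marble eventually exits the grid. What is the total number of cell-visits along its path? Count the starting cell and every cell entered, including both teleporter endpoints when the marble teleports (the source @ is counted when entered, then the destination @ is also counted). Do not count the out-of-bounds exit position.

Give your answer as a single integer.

Answer: 9

Derivation:
Step 1: enter (8,0), '.' pass, move up to (7,0)
Step 2: enter (7,0), '.' pass, move up to (6,0)
Step 3: enter (6,0), '.' pass, move up to (5,0)
Step 4: enter (5,0), '.' pass, move up to (4,0)
Step 5: enter (4,0), '.' pass, move up to (3,0)
Step 6: enter (3,0), '.' pass, move up to (2,0)
Step 7: enter (2,0), '.' pass, move up to (1,0)
Step 8: enter (1,0), '.' pass, move up to (0,0)
Step 9: enter (0,0), '.' pass, move up to (-1,0)
Step 10: at (-1,0) — EXIT via top edge, pos 0
Path length (cell visits): 9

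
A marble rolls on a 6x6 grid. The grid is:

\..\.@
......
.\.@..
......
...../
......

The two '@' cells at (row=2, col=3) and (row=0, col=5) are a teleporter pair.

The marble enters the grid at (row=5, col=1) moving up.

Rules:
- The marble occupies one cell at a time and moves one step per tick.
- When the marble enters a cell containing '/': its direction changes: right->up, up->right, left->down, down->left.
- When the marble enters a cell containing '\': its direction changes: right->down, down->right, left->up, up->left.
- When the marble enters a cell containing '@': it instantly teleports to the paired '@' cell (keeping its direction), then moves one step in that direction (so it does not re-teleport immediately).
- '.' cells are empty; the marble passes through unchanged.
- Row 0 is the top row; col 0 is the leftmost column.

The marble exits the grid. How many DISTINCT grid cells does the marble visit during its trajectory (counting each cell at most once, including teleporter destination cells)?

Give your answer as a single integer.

Step 1: enter (5,1), '.' pass, move up to (4,1)
Step 2: enter (4,1), '.' pass, move up to (3,1)
Step 3: enter (3,1), '.' pass, move up to (2,1)
Step 4: enter (2,1), '\' deflects up->left, move left to (2,0)
Step 5: enter (2,0), '.' pass, move left to (2,-1)
Step 6: at (2,-1) — EXIT via left edge, pos 2
Distinct cells visited: 5 (path length 5)

Answer: 5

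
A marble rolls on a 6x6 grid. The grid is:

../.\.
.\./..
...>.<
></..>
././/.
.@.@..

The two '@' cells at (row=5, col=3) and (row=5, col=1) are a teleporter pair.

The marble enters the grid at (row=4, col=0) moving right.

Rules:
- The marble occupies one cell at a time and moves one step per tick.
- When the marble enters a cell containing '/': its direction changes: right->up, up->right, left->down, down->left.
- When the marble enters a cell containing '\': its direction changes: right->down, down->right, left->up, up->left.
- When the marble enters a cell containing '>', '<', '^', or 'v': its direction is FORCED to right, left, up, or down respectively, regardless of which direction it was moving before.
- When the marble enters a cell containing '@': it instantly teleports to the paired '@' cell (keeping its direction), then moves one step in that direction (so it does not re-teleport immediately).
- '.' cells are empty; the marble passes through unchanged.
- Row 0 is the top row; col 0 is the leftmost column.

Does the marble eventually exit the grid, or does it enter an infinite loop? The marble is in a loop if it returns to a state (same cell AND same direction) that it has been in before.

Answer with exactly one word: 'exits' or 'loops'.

Answer: loops

Derivation:
Step 1: enter (4,0), '.' pass, move right to (4,1)
Step 2: enter (4,1), '/' deflects right->up, move up to (3,1)
Step 3: enter (3,1), '<' forces up->left, move left to (3,0)
Step 4: enter (3,0), '>' forces left->right, move right to (3,1)
Step 5: enter (3,1), '<' forces right->left, move left to (3,0)
Step 6: at (3,0) dir=left — LOOP DETECTED (seen before)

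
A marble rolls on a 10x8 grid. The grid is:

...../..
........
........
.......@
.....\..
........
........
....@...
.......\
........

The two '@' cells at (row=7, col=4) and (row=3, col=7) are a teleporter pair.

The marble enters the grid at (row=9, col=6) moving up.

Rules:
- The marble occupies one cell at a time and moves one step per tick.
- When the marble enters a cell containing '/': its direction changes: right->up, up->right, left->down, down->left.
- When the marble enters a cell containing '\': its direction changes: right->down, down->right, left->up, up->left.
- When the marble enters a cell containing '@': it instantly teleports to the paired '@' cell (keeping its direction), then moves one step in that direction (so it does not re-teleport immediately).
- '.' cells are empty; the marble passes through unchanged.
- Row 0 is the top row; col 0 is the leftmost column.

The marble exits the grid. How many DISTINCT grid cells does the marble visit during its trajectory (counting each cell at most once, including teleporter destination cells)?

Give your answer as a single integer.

Answer: 10

Derivation:
Step 1: enter (9,6), '.' pass, move up to (8,6)
Step 2: enter (8,6), '.' pass, move up to (7,6)
Step 3: enter (7,6), '.' pass, move up to (6,6)
Step 4: enter (6,6), '.' pass, move up to (5,6)
Step 5: enter (5,6), '.' pass, move up to (4,6)
Step 6: enter (4,6), '.' pass, move up to (3,6)
Step 7: enter (3,6), '.' pass, move up to (2,6)
Step 8: enter (2,6), '.' pass, move up to (1,6)
Step 9: enter (1,6), '.' pass, move up to (0,6)
Step 10: enter (0,6), '.' pass, move up to (-1,6)
Step 11: at (-1,6) — EXIT via top edge, pos 6
Distinct cells visited: 10 (path length 10)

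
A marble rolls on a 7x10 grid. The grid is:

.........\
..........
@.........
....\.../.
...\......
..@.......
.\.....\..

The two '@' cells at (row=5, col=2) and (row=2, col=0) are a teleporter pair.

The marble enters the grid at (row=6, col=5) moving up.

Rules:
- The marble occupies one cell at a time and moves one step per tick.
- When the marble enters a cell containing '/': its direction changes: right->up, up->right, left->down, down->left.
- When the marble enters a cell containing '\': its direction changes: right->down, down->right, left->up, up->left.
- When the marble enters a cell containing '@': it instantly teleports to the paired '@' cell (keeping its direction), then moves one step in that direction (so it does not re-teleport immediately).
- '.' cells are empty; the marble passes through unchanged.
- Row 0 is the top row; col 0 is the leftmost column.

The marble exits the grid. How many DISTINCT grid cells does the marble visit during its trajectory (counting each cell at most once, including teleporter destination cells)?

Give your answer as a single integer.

Answer: 7

Derivation:
Step 1: enter (6,5), '.' pass, move up to (5,5)
Step 2: enter (5,5), '.' pass, move up to (4,5)
Step 3: enter (4,5), '.' pass, move up to (3,5)
Step 4: enter (3,5), '.' pass, move up to (2,5)
Step 5: enter (2,5), '.' pass, move up to (1,5)
Step 6: enter (1,5), '.' pass, move up to (0,5)
Step 7: enter (0,5), '.' pass, move up to (-1,5)
Step 8: at (-1,5) — EXIT via top edge, pos 5
Distinct cells visited: 7 (path length 7)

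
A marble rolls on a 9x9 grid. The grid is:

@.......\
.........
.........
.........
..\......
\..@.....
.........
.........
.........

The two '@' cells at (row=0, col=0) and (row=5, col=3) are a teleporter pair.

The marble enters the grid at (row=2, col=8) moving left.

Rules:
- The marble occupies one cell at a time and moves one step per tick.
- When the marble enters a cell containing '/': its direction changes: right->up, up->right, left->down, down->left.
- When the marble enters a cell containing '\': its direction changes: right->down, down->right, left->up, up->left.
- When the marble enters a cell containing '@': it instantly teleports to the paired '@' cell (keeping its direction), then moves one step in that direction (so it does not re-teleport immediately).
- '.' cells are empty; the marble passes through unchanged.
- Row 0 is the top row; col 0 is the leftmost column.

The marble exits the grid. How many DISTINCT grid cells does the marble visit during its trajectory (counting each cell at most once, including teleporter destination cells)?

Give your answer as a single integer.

Answer: 9

Derivation:
Step 1: enter (2,8), '.' pass, move left to (2,7)
Step 2: enter (2,7), '.' pass, move left to (2,6)
Step 3: enter (2,6), '.' pass, move left to (2,5)
Step 4: enter (2,5), '.' pass, move left to (2,4)
Step 5: enter (2,4), '.' pass, move left to (2,3)
Step 6: enter (2,3), '.' pass, move left to (2,2)
Step 7: enter (2,2), '.' pass, move left to (2,1)
Step 8: enter (2,1), '.' pass, move left to (2,0)
Step 9: enter (2,0), '.' pass, move left to (2,-1)
Step 10: at (2,-1) — EXIT via left edge, pos 2
Distinct cells visited: 9 (path length 9)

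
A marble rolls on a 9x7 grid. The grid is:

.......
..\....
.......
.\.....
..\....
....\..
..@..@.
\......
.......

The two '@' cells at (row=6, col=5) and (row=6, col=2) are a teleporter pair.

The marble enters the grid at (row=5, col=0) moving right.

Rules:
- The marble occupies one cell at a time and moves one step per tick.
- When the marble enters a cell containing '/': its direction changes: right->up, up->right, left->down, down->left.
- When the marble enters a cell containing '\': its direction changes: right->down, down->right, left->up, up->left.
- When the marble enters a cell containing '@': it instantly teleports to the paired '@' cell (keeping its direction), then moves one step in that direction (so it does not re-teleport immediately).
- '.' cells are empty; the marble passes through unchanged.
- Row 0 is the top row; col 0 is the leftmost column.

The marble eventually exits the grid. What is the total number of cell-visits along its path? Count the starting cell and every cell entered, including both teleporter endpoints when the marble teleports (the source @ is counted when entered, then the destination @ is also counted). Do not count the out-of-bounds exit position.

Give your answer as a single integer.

Answer: 8

Derivation:
Step 1: enter (5,0), '.' pass, move right to (5,1)
Step 2: enter (5,1), '.' pass, move right to (5,2)
Step 3: enter (5,2), '.' pass, move right to (5,3)
Step 4: enter (5,3), '.' pass, move right to (5,4)
Step 5: enter (5,4), '\' deflects right->down, move down to (6,4)
Step 6: enter (6,4), '.' pass, move down to (7,4)
Step 7: enter (7,4), '.' pass, move down to (8,4)
Step 8: enter (8,4), '.' pass, move down to (9,4)
Step 9: at (9,4) — EXIT via bottom edge, pos 4
Path length (cell visits): 8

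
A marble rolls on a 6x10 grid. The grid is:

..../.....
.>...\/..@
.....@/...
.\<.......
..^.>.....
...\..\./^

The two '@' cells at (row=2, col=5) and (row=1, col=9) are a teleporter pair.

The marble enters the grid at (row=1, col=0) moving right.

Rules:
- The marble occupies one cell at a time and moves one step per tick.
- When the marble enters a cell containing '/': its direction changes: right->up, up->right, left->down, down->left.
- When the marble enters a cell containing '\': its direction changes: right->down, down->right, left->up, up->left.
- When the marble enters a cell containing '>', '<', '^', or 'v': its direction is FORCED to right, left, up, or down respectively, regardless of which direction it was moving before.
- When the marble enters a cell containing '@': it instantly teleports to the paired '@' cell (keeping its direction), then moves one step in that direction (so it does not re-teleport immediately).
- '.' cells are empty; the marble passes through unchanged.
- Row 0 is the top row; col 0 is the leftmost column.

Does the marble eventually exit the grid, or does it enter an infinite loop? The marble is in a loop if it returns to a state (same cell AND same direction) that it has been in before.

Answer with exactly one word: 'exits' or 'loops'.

Step 1: enter (1,0), '.' pass, move right to (1,1)
Step 2: enter (1,1), '>' forces right->right, move right to (1,2)
Step 3: enter (1,2), '.' pass, move right to (1,3)
Step 4: enter (1,3), '.' pass, move right to (1,4)
Step 5: enter (1,4), '.' pass, move right to (1,5)
Step 6: enter (1,5), '\' deflects right->down, move down to (2,5)
Step 7: enter (2,5), '@' teleport (2,5)->(1,9), also enter (1,9), move down to (2,9)
Step 8: enter (2,9), '.' pass, move down to (3,9)
Step 9: enter (3,9), '.' pass, move down to (4,9)
Step 10: enter (4,9), '.' pass, move down to (5,9)
Step 11: enter (5,9), '^' forces down->up, move up to (4,9)
Step 12: enter (4,9), '.' pass, move up to (3,9)
Step 13: enter (3,9), '.' pass, move up to (2,9)
Step 14: enter (2,9), '.' pass, move up to (1,9)
Step 15: enter (1,9), '@' teleport (1,9)->(2,5), also enter (2,5), move up to (1,5)
Step 16: enter (1,5), '\' deflects up->left, move left to (1,4)
Step 17: enter (1,4), '.' pass, move left to (1,3)
Step 18: enter (1,3), '.' pass, move left to (1,2)
Step 19: enter (1,2), '.' pass, move left to (1,1)
Step 20: enter (1,1), '>' forces left->right, move right to (1,2)
Step 21: at (1,2) dir=right — LOOP DETECTED (seen before)

Answer: loops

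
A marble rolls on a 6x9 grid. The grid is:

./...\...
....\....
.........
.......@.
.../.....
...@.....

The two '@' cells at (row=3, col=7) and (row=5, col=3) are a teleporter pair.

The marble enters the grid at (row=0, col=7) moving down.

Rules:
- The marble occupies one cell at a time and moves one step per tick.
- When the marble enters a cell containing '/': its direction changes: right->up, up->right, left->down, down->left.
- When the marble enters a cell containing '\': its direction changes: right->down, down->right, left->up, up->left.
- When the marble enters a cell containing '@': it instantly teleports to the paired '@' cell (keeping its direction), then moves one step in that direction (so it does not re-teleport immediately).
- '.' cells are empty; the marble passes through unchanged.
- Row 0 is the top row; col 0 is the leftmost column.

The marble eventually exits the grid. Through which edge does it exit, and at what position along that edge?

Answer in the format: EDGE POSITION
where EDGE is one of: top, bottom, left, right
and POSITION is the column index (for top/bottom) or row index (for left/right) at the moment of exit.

Answer: bottom 3

Derivation:
Step 1: enter (0,7), '.' pass, move down to (1,7)
Step 2: enter (1,7), '.' pass, move down to (2,7)
Step 3: enter (2,7), '.' pass, move down to (3,7)
Step 4: enter (3,7), '@' teleport (3,7)->(5,3), also enter (5,3), move down to (6,3)
Step 5: at (6,3) — EXIT via bottom edge, pos 3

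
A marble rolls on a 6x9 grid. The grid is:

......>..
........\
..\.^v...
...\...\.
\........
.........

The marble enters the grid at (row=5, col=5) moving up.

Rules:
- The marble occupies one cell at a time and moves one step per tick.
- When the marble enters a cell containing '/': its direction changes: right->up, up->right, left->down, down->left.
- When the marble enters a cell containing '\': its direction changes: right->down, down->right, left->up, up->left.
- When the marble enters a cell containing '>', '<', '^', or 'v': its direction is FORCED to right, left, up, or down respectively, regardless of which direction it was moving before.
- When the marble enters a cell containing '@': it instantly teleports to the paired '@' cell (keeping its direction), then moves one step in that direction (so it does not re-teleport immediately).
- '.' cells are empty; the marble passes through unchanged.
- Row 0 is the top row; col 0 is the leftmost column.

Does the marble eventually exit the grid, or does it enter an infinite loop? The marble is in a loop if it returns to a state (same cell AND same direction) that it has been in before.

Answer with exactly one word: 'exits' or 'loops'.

Answer: exits

Derivation:
Step 1: enter (5,5), '.' pass, move up to (4,5)
Step 2: enter (4,5), '.' pass, move up to (3,5)
Step 3: enter (3,5), '.' pass, move up to (2,5)
Step 4: enter (2,5), 'v' forces up->down, move down to (3,5)
Step 5: enter (3,5), '.' pass, move down to (4,5)
Step 6: enter (4,5), '.' pass, move down to (5,5)
Step 7: enter (5,5), '.' pass, move down to (6,5)
Step 8: at (6,5) — EXIT via bottom edge, pos 5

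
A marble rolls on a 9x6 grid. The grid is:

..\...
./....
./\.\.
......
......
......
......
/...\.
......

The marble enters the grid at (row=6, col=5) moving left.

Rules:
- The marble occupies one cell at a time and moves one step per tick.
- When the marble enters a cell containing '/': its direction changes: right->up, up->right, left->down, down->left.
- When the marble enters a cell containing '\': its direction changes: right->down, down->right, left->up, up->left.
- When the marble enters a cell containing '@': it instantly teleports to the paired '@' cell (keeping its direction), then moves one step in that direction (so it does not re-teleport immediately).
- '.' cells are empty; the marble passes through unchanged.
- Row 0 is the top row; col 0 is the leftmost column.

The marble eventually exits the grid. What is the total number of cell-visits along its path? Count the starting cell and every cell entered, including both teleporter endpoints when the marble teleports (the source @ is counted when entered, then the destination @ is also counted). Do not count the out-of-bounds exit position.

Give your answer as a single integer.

Answer: 6

Derivation:
Step 1: enter (6,5), '.' pass, move left to (6,4)
Step 2: enter (6,4), '.' pass, move left to (6,3)
Step 3: enter (6,3), '.' pass, move left to (6,2)
Step 4: enter (6,2), '.' pass, move left to (6,1)
Step 5: enter (6,1), '.' pass, move left to (6,0)
Step 6: enter (6,0), '.' pass, move left to (6,-1)
Step 7: at (6,-1) — EXIT via left edge, pos 6
Path length (cell visits): 6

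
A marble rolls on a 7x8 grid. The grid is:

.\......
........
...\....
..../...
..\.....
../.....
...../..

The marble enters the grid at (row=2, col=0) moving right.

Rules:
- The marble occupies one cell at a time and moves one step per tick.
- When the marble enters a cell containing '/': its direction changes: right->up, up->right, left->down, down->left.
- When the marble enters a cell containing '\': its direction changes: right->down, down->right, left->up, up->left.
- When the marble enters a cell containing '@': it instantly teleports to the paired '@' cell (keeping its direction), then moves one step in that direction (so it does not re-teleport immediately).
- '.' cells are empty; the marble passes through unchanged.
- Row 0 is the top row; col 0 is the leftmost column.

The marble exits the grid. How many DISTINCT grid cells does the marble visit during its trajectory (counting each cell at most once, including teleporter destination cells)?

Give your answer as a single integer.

Step 1: enter (2,0), '.' pass, move right to (2,1)
Step 2: enter (2,1), '.' pass, move right to (2,2)
Step 3: enter (2,2), '.' pass, move right to (2,3)
Step 4: enter (2,3), '\' deflects right->down, move down to (3,3)
Step 5: enter (3,3), '.' pass, move down to (4,3)
Step 6: enter (4,3), '.' pass, move down to (5,3)
Step 7: enter (5,3), '.' pass, move down to (6,3)
Step 8: enter (6,3), '.' pass, move down to (7,3)
Step 9: at (7,3) — EXIT via bottom edge, pos 3
Distinct cells visited: 8 (path length 8)

Answer: 8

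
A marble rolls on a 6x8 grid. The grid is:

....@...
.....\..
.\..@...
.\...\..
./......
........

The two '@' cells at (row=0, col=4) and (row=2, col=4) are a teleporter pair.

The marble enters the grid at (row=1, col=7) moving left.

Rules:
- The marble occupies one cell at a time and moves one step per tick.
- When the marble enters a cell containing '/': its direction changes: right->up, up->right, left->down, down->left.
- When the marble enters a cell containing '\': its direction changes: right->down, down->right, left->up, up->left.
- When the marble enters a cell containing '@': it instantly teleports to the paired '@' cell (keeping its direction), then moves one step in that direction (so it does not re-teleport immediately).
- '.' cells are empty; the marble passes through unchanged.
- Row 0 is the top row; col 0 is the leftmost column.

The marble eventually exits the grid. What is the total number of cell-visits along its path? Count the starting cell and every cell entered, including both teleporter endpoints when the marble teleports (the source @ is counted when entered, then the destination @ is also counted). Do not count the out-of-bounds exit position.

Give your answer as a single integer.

Answer: 4

Derivation:
Step 1: enter (1,7), '.' pass, move left to (1,6)
Step 2: enter (1,6), '.' pass, move left to (1,5)
Step 3: enter (1,5), '\' deflects left->up, move up to (0,5)
Step 4: enter (0,5), '.' pass, move up to (-1,5)
Step 5: at (-1,5) — EXIT via top edge, pos 5
Path length (cell visits): 4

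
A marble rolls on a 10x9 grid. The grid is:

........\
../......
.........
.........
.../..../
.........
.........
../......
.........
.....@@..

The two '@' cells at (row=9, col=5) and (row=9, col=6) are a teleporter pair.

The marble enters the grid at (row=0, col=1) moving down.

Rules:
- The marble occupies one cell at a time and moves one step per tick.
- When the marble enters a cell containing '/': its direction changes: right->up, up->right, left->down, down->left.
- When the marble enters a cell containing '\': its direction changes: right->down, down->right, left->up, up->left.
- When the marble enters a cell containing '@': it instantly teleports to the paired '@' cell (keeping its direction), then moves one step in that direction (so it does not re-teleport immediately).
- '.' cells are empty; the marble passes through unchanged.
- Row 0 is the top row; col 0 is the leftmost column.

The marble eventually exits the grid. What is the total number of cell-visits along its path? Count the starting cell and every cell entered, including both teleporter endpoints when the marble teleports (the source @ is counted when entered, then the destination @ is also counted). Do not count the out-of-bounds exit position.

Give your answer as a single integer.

Step 1: enter (0,1), '.' pass, move down to (1,1)
Step 2: enter (1,1), '.' pass, move down to (2,1)
Step 3: enter (2,1), '.' pass, move down to (3,1)
Step 4: enter (3,1), '.' pass, move down to (4,1)
Step 5: enter (4,1), '.' pass, move down to (5,1)
Step 6: enter (5,1), '.' pass, move down to (6,1)
Step 7: enter (6,1), '.' pass, move down to (7,1)
Step 8: enter (7,1), '.' pass, move down to (8,1)
Step 9: enter (8,1), '.' pass, move down to (9,1)
Step 10: enter (9,1), '.' pass, move down to (10,1)
Step 11: at (10,1) — EXIT via bottom edge, pos 1
Path length (cell visits): 10

Answer: 10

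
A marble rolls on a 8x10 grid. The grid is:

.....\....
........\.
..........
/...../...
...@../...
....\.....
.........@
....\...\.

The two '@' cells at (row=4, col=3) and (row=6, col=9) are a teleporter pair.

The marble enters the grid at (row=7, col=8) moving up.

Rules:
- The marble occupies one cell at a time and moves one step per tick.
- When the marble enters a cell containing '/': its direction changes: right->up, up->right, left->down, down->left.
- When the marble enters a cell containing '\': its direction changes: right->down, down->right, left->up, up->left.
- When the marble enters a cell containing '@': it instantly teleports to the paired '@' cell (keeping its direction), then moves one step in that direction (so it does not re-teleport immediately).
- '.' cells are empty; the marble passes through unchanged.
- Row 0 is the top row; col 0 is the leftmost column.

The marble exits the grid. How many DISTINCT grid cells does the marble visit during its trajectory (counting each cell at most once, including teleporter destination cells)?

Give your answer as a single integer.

Step 1: enter (7,8), '\' deflects up->left, move left to (7,7)
Step 2: enter (7,7), '.' pass, move left to (7,6)
Step 3: enter (7,6), '.' pass, move left to (7,5)
Step 4: enter (7,5), '.' pass, move left to (7,4)
Step 5: enter (7,4), '\' deflects left->up, move up to (6,4)
Step 6: enter (6,4), '.' pass, move up to (5,4)
Step 7: enter (5,4), '\' deflects up->left, move left to (5,3)
Step 8: enter (5,3), '.' pass, move left to (5,2)
Step 9: enter (5,2), '.' pass, move left to (5,1)
Step 10: enter (5,1), '.' pass, move left to (5,0)
Step 11: enter (5,0), '.' pass, move left to (5,-1)
Step 12: at (5,-1) — EXIT via left edge, pos 5
Distinct cells visited: 11 (path length 11)

Answer: 11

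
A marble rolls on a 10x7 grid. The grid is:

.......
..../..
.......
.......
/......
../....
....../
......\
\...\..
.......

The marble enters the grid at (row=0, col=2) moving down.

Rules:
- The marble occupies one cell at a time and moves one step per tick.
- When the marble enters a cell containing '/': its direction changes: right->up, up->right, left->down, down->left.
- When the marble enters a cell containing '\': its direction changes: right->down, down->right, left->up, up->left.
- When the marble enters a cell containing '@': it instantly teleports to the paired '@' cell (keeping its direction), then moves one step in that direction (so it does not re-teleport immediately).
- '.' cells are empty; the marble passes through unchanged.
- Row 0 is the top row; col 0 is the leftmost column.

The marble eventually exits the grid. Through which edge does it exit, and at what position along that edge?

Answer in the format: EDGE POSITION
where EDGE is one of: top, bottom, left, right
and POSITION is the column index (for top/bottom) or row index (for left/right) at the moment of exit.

Answer: left 5

Derivation:
Step 1: enter (0,2), '.' pass, move down to (1,2)
Step 2: enter (1,2), '.' pass, move down to (2,2)
Step 3: enter (2,2), '.' pass, move down to (3,2)
Step 4: enter (3,2), '.' pass, move down to (4,2)
Step 5: enter (4,2), '.' pass, move down to (5,2)
Step 6: enter (5,2), '/' deflects down->left, move left to (5,1)
Step 7: enter (5,1), '.' pass, move left to (5,0)
Step 8: enter (5,0), '.' pass, move left to (5,-1)
Step 9: at (5,-1) — EXIT via left edge, pos 5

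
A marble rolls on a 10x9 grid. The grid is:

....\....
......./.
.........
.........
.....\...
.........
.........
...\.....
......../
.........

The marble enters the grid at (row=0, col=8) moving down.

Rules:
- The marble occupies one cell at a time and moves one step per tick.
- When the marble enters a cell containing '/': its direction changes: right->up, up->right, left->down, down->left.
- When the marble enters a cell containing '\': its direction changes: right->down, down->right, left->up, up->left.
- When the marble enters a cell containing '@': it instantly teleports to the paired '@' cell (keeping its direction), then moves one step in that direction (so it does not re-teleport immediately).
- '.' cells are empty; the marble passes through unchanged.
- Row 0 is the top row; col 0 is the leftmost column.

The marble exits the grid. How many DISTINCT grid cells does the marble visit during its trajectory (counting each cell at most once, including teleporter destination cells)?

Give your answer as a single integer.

Answer: 17

Derivation:
Step 1: enter (0,8), '.' pass, move down to (1,8)
Step 2: enter (1,8), '.' pass, move down to (2,8)
Step 3: enter (2,8), '.' pass, move down to (3,8)
Step 4: enter (3,8), '.' pass, move down to (4,8)
Step 5: enter (4,8), '.' pass, move down to (5,8)
Step 6: enter (5,8), '.' pass, move down to (6,8)
Step 7: enter (6,8), '.' pass, move down to (7,8)
Step 8: enter (7,8), '.' pass, move down to (8,8)
Step 9: enter (8,8), '/' deflects down->left, move left to (8,7)
Step 10: enter (8,7), '.' pass, move left to (8,6)
Step 11: enter (8,6), '.' pass, move left to (8,5)
Step 12: enter (8,5), '.' pass, move left to (8,4)
Step 13: enter (8,4), '.' pass, move left to (8,3)
Step 14: enter (8,3), '.' pass, move left to (8,2)
Step 15: enter (8,2), '.' pass, move left to (8,1)
Step 16: enter (8,1), '.' pass, move left to (8,0)
Step 17: enter (8,0), '.' pass, move left to (8,-1)
Step 18: at (8,-1) — EXIT via left edge, pos 8
Distinct cells visited: 17 (path length 17)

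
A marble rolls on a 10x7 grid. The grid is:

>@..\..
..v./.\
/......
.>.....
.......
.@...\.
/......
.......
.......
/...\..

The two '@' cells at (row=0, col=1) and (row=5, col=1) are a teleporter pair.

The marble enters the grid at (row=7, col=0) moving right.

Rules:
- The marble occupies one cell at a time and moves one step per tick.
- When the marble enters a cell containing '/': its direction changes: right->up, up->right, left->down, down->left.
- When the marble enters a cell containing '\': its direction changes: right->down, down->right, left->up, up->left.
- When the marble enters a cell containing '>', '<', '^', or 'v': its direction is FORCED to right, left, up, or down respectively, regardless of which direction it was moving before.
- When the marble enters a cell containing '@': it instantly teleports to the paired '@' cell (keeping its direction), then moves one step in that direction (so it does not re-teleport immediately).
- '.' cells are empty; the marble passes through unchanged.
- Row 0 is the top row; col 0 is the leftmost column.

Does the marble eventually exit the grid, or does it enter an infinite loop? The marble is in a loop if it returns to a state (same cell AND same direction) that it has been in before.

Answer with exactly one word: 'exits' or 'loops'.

Answer: exits

Derivation:
Step 1: enter (7,0), '.' pass, move right to (7,1)
Step 2: enter (7,1), '.' pass, move right to (7,2)
Step 3: enter (7,2), '.' pass, move right to (7,3)
Step 4: enter (7,3), '.' pass, move right to (7,4)
Step 5: enter (7,4), '.' pass, move right to (7,5)
Step 6: enter (7,5), '.' pass, move right to (7,6)
Step 7: enter (7,6), '.' pass, move right to (7,7)
Step 8: at (7,7) — EXIT via right edge, pos 7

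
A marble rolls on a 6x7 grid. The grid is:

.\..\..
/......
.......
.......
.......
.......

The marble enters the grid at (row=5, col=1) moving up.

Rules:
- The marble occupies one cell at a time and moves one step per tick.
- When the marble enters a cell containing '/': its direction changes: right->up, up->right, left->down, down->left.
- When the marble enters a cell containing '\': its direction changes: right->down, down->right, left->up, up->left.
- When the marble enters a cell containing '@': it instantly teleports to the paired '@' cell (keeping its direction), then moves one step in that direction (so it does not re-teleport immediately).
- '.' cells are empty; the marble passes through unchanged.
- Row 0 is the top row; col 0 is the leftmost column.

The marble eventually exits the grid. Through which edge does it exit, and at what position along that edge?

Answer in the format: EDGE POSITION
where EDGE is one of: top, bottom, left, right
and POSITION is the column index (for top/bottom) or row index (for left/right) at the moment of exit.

Answer: left 0

Derivation:
Step 1: enter (5,1), '.' pass, move up to (4,1)
Step 2: enter (4,1), '.' pass, move up to (3,1)
Step 3: enter (3,1), '.' pass, move up to (2,1)
Step 4: enter (2,1), '.' pass, move up to (1,1)
Step 5: enter (1,1), '.' pass, move up to (0,1)
Step 6: enter (0,1), '\' deflects up->left, move left to (0,0)
Step 7: enter (0,0), '.' pass, move left to (0,-1)
Step 8: at (0,-1) — EXIT via left edge, pos 0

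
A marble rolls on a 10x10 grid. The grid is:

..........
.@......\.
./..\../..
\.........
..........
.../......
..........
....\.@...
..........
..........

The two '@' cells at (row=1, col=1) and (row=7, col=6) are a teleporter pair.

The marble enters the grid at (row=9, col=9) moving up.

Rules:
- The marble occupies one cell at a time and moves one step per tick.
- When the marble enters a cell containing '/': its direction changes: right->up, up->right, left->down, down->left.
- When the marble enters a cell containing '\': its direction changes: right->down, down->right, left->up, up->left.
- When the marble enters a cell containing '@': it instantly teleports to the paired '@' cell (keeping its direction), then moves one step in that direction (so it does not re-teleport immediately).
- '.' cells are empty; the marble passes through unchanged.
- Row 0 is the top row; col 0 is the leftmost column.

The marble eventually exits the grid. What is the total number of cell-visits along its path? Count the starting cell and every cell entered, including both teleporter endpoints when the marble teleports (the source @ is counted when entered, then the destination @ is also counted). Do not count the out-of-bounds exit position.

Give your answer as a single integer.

Step 1: enter (9,9), '.' pass, move up to (8,9)
Step 2: enter (8,9), '.' pass, move up to (7,9)
Step 3: enter (7,9), '.' pass, move up to (6,9)
Step 4: enter (6,9), '.' pass, move up to (5,9)
Step 5: enter (5,9), '.' pass, move up to (4,9)
Step 6: enter (4,9), '.' pass, move up to (3,9)
Step 7: enter (3,9), '.' pass, move up to (2,9)
Step 8: enter (2,9), '.' pass, move up to (1,9)
Step 9: enter (1,9), '.' pass, move up to (0,9)
Step 10: enter (0,9), '.' pass, move up to (-1,9)
Step 11: at (-1,9) — EXIT via top edge, pos 9
Path length (cell visits): 10

Answer: 10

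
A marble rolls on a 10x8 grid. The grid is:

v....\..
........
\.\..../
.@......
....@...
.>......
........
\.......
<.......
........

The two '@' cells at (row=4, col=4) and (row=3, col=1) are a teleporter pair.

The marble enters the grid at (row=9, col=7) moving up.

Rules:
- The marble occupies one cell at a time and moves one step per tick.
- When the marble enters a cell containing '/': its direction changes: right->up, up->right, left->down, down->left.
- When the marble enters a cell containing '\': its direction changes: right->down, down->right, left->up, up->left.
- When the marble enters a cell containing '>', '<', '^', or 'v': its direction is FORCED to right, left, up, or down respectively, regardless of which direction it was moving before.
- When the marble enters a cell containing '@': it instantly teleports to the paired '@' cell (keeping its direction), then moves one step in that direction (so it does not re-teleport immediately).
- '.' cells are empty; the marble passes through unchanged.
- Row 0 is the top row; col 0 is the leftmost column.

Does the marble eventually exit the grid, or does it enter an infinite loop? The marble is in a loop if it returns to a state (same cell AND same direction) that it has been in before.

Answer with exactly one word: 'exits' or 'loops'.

Answer: exits

Derivation:
Step 1: enter (9,7), '.' pass, move up to (8,7)
Step 2: enter (8,7), '.' pass, move up to (7,7)
Step 3: enter (7,7), '.' pass, move up to (6,7)
Step 4: enter (6,7), '.' pass, move up to (5,7)
Step 5: enter (5,7), '.' pass, move up to (4,7)
Step 6: enter (4,7), '.' pass, move up to (3,7)
Step 7: enter (3,7), '.' pass, move up to (2,7)
Step 8: enter (2,7), '/' deflects up->right, move right to (2,8)
Step 9: at (2,8) — EXIT via right edge, pos 2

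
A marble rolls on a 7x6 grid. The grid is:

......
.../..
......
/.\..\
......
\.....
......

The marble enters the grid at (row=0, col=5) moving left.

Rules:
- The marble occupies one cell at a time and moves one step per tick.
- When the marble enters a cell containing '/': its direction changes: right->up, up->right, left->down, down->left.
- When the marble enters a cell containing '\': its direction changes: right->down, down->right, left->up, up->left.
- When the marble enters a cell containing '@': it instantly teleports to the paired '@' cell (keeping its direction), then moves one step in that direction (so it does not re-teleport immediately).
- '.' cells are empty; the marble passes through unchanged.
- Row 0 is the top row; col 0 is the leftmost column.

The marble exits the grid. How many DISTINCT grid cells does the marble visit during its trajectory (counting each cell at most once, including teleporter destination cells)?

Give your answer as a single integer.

Answer: 6

Derivation:
Step 1: enter (0,5), '.' pass, move left to (0,4)
Step 2: enter (0,4), '.' pass, move left to (0,3)
Step 3: enter (0,3), '.' pass, move left to (0,2)
Step 4: enter (0,2), '.' pass, move left to (0,1)
Step 5: enter (0,1), '.' pass, move left to (0,0)
Step 6: enter (0,0), '.' pass, move left to (0,-1)
Step 7: at (0,-1) — EXIT via left edge, pos 0
Distinct cells visited: 6 (path length 6)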